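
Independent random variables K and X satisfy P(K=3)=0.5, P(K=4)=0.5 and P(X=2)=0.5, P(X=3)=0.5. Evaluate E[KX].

8.75

E[KX] = Σ_k Σ_x kx · P(K=k)P(X=x)
 = 6·0.25 + 9·0.25 + 8·0.25 + 12·0.25
 = 1.5 + 2.25 + 2 + 3
 = 8.75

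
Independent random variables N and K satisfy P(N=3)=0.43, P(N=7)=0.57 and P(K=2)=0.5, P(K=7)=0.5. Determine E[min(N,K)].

3.64

E[min(N,K)] = Σ_n Σ_k min(n,k) · P(N=n)P(K=k)
 = 2·0.215 + 3·0.215 + 2·0.285 + 7·0.285
 = 0.43 + 0.645 + 0.57 + 1.995
 = 3.64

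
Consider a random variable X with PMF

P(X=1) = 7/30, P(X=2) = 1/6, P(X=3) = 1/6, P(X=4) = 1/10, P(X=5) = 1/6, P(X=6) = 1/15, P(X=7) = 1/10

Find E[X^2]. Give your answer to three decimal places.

15.467

E[X^2] = Σ x^2·P(X=x)
 = 1·7/30 + 4·1/6 + 9·1/6 + 16·1/10 + 25·1/6 + 36·1/15 + 49·1/10
 = 7/30 + 2/3 + 3/2 + 8/5 + 25/6 + 12/5 + 49/10
 = 232/15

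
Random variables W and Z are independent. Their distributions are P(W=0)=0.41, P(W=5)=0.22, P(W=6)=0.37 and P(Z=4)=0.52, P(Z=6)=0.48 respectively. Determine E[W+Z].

E[W+Z] = Σ_w Σ_z (w+z) · P(W=w)P(Z=z)
 = 4·0.2132 + 6·0.1968 + 9·0.1144 + 11·0.1056 + 10·0.1924 + 12·0.1776
 = 0.8528 + 1.1808 + 1.0296 + 1.1616 + 1.924 + 2.1312
 = 8.28

8.28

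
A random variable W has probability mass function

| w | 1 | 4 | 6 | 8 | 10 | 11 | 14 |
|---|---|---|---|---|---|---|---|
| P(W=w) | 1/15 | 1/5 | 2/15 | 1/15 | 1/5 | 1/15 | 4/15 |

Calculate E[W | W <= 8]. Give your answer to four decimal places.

4.7143

P(W <= 8) = 1/15 + 1/5 + 2/15 + 1/15 = 7/15.
E[W | W <= 8] = [1·1/15 + 4·1/5 + 6·2/15 + 8·1/15] / (7/15)
 = 11/5 / (7/15)
 = 33/7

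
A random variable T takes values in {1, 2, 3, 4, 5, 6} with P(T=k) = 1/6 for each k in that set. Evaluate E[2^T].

E[2^T] = Σ 2^t·P(T=t)
 = 2·1/6 + 4·1/6 + 8·1/6 + 16·1/6 + 32·1/6 + 64·1/6
 = 1/3 + 2/3 + 4/3 + 8/3 + 16/3 + 32/3
 = 21

21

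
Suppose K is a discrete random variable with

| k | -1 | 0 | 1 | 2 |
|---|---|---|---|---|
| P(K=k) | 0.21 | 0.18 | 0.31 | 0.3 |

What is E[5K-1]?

2.5

E[5K-1] = Σ (5k-1)·P(K=k)
 = (-6)·0.21 + (-1)·0.18 + 4·0.31 + 9·0.3
 = (-1.26) + (-0.18) + 1.24 + 2.7
 = 2.5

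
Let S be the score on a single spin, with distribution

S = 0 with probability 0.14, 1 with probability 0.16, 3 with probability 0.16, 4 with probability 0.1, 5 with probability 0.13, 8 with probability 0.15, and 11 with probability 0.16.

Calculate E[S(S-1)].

30.76

E[S(S-1)] = Σ s(s-1)·P(S=s)
 = 0·0.14 + 0·0.16 + 6·0.16 + 12·0.1 + 20·0.13 + 56·0.15 + 110·0.16
 = 0 + 0 + 0.96 + 1.2 + 2.6 + 8.4 + 17.6
 = 30.76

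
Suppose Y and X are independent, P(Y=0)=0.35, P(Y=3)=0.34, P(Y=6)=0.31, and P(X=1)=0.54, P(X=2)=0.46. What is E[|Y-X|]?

E[|Y-X|] = Σ_y Σ_x |y-x| · P(Y=y)P(X=x)
 = 1·0.189 + 2·0.161 + 2·0.1836 + 1·0.1564 + 5·0.1674 + 4·0.1426
 = 0.189 + 0.322 + 0.3672 + 0.1564 + 0.837 + 0.5704
 = 2.442

2.442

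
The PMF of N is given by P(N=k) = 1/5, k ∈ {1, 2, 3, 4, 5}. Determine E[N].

E[N] = Σ n·P(N=n)
 = 1·1/5 + 2·1/5 + 3·1/5 + 4·1/5 + 5·1/5
 = 1/5 + 2/5 + 3/5 + 4/5 + 1
 = 3

3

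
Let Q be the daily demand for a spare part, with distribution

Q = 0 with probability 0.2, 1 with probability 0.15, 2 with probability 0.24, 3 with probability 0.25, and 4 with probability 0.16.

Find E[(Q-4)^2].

5.76

E[(Q-4)^2] = Σ (q-4)^2·P(Q=q)
 = 16·0.2 + 9·0.15 + 4·0.24 + 1·0.25 + 0·0.16
 = 3.2 + 1.35 + 0.96 + 0.25 + 0
 = 5.76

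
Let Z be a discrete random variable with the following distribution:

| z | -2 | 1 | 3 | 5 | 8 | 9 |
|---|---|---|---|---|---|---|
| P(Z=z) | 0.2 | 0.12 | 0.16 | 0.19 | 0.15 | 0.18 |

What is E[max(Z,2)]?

E[max(Z,2)] = Σ max(z,2)·P(Z=z)
 = 2·0.2 + 2·0.12 + 3·0.16 + 5·0.19 + 8·0.15 + 9·0.18
 = 0.4 + 0.24 + 0.48 + 0.95 + 1.2 + 1.62
 = 4.89

4.89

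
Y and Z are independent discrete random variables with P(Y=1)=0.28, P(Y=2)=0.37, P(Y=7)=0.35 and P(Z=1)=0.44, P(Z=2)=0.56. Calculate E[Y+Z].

E[Y+Z] = Σ_y Σ_z (y+z) · P(Y=y)P(Z=z)
 = 2·0.1232 + 3·0.1568 + 3·0.1628 + 4·0.2072 + 8·0.154 + 9·0.196
 = 0.2464 + 0.4704 + 0.4884 + 0.8288 + 1.232 + 1.764
 = 5.03

5.03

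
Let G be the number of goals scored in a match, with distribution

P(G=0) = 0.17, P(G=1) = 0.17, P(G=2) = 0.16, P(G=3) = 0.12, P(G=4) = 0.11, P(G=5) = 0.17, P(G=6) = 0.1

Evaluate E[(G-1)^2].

E[(G-1)^2] = Σ (g-1)^2·P(G=g)
 = 1·0.17 + 0·0.17 + 1·0.16 + 4·0.12 + 9·0.11 + 16·0.17 + 25·0.1
 = 0.17 + 0 + 0.16 + 0.48 + 0.99 + 2.72 + 2.5
 = 7.02

7.02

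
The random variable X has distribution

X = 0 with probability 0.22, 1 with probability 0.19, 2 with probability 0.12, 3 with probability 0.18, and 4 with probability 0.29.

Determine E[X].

2.13

E[X] = Σ x·P(X=x)
 = 0·0.22 + 1·0.19 + 2·0.12 + 3·0.18 + 4·0.29
 = 0 + 0.19 + 0.24 + 0.54 + 1.16
 = 2.13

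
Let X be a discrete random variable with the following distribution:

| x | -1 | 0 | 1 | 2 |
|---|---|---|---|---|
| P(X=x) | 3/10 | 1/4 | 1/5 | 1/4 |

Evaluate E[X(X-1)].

1.1

E[X(X-1)] = Σ x(x-1)·P(X=x)
 = 2·3/10 + 0·1/4 + 0·1/5 + 2·1/4
 = 3/5 + 0 + 0 + 1/2
 = 11/10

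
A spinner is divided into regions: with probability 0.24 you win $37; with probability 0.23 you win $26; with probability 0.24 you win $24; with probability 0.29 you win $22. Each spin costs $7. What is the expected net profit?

20

E[payout] = 37·0.24 + 26·0.23 + 24·0.24 + 22·0.29
 = 8.88 + 5.98 + 5.76 + 6.38
 = 27
Net = 27 - 7 = 20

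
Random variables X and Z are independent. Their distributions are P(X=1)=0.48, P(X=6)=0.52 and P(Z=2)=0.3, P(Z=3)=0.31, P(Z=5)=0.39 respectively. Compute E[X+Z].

7.08

E[X+Z] = Σ_x Σ_z (x+z) · P(X=x)P(Z=z)
 = 3·0.144 + 4·0.1488 + 6·0.1872 + 8·0.156 + 9·0.1612 + 11·0.2028
 = 0.432 + 0.5952 + 1.1232 + 1.248 + 1.4508 + 2.2308
 = 7.08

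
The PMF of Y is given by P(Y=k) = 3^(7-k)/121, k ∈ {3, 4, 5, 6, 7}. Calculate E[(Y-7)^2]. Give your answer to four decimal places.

E[(Y-7)^2] = Σ (y-7)^2·P(Y=y)
 = 16·81/121 + 9·27/121 + 4·9/121 + 1·3/121 + 0·1/121
 = 1296/121 + 243/121 + 36/121 + 3/121 + 0
 = 1578/121

13.0413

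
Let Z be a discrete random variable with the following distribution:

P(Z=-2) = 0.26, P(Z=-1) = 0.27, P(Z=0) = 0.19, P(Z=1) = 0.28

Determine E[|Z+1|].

E[|Z+1|] = Σ |z+1|·P(Z=z)
 = 1·0.26 + 0·0.27 + 1·0.19 + 2·0.28
 = 0.26 + 0 + 0.19 + 0.56
 = 1.01

1.01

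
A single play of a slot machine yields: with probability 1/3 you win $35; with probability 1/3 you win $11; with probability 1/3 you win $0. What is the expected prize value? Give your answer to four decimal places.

E[payout] = 35·1/3 + 11·1/3 + 0·1/3
 = 35/3 + 11/3 + 0
 = 46/3

15.3333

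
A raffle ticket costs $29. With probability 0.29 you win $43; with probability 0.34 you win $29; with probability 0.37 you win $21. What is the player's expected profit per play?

E[payout] = 43·0.29 + 29·0.34 + 21·0.37
 = 12.47 + 9.86 + 7.77
 = 30.1
Net = 30.1 - 29 = 1.1

1.1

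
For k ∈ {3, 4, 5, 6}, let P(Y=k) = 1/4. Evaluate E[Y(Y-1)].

17

E[Y(Y-1)] = Σ y(y-1)·P(Y=y)
 = 6·1/4 + 12·1/4 + 20·1/4 + 30·1/4
 = 3/2 + 3 + 5 + 15/2
 = 17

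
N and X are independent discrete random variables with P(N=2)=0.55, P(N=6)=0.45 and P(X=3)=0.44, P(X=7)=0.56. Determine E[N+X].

9.04

E[N+X] = Σ_n Σ_x (n+x) · P(N=n)P(X=x)
 = 5·0.242 + 9·0.308 + 9·0.198 + 13·0.252
 = 1.21 + 2.772 + 1.782 + 3.276
 = 9.04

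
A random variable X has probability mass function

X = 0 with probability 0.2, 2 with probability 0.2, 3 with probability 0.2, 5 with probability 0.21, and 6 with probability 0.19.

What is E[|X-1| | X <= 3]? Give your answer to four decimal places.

1.3333

P(X <= 3) = 0.2 + 0.2 + 0.2 = 0.6.
E[|X-1| | X <= 3] = [1·0.2 + 1·0.2 + 2·0.2] / 0.6
 = 0.8 / 0.6
 = 4/3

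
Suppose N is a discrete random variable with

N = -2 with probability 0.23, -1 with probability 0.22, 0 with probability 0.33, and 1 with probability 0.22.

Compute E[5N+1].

E[5N+1] = Σ (5n+1)·P(N=n)
 = (-9)·0.23 + (-4)·0.22 + 1·0.33 + 6·0.22
 = (-2.07) + (-0.88) + 0.33 + 1.32
 = -1.3

-1.3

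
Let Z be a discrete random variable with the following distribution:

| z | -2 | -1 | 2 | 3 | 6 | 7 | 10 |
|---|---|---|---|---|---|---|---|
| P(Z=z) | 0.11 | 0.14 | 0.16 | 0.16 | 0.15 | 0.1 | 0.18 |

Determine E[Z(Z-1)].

27.12

E[Z(Z-1)] = Σ z(z-1)·P(Z=z)
 = 6·0.11 + 2·0.14 + 2·0.16 + 6·0.16 + 30·0.15 + 42·0.1 + 90·0.18
 = 0.66 + 0.28 + 0.32 + 0.96 + 4.5 + 4.2 + 16.2
 = 27.12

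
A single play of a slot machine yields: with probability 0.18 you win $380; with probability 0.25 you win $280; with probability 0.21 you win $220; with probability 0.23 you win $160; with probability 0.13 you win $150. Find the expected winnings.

240.9

E[payout] = 380·0.18 + 280·0.25 + 220·0.21 + 160·0.23 + 150·0.13
 = 68.4 + 70 + 46.2 + 36.8 + 19.5
 = 240.9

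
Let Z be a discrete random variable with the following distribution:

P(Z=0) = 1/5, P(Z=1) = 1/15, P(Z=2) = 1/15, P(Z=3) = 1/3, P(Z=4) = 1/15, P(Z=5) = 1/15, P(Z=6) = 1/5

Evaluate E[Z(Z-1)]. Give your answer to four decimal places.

10.2667

E[Z(Z-1)] = Σ z(z-1)·P(Z=z)
 = 0·1/5 + 0·1/15 + 2·1/15 + 6·1/3 + 12·1/15 + 20·1/15 + 30·1/5
 = 0 + 0 + 2/15 + 2 + 4/5 + 4/3 + 6
 = 154/15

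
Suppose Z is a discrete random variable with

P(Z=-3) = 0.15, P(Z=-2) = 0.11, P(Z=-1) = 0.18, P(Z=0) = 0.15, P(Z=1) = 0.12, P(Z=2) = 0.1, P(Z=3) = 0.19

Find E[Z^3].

0.94

E[Z^3] = Σ z^3·P(Z=z)
 = (-27)·0.15 + (-8)·0.11 + (-1)·0.18 + 0·0.15 + 1·0.12 + 8·0.1 + 27·0.19
 = (-4.05) + (-0.88) + (-0.18) + 0 + 0.12 + 0.8 + 5.13
 = 0.94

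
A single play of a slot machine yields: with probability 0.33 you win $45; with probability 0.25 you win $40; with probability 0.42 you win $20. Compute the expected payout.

E[payout] = 45·0.33 + 40·0.25 + 20·0.42
 = 14.85 + 10 + 8.4
 = 33.25

33.25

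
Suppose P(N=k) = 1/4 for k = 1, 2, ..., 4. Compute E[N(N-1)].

5

E[N(N-1)] = Σ n(n-1)·P(N=n)
 = 0·1/4 + 2·1/4 + 6·1/4 + 12·1/4
 = 0 + 1/2 + 3/2 + 3
 = 5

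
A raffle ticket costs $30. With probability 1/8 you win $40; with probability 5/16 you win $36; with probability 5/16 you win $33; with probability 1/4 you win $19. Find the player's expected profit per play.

E[payout] = 40·1/8 + 36·5/16 + 33·5/16 + 19·1/4
 = 5 + 45/4 + 165/16 + 19/4
 = 501/16
Net = 501/16 - 30 = 21/16

1.3125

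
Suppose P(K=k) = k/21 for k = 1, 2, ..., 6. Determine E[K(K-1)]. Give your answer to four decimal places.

E[K(K-1)] = Σ k(k-1)·P(K=k)
 = 0·1/21 + 2·2/21 + 6·1/7 + 12·4/21 + 20·5/21 + 30·2/7
 = 0 + 4/21 + 6/7 + 16/7 + 100/21 + 60/7
 = 50/3

16.6667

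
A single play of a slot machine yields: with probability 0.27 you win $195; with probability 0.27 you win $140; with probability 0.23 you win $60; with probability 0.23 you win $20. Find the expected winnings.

E[payout] = 195·0.27 + 140·0.27 + 60·0.23 + 20·0.23
 = 52.65 + 37.8 + 13.8 + 4.6
 = 108.85

108.85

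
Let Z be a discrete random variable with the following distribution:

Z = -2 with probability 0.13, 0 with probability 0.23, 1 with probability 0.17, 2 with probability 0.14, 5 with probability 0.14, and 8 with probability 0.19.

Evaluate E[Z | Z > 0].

P(Z > 0) = 0.17 + 0.14 + 0.14 + 0.19 = 0.64.
E[Z | Z > 0] = [1·0.17 + 2·0.14 + 5·0.14 + 8·0.19] / 0.64
 = 2.67 / 0.64
 = 267/64

4.171875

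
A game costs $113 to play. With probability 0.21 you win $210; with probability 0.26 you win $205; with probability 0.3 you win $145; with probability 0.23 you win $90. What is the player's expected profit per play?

48.6

E[payout] = 210·0.21 + 205·0.26 + 145·0.3 + 90·0.23
 = 44.1 + 53.3 + 43.5 + 20.7
 = 161.6
Net = 161.6 - 113 = 48.6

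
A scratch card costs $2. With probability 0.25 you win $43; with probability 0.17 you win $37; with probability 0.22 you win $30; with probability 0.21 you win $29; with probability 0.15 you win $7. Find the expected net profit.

E[payout] = 43·0.25 + 37·0.17 + 30·0.22 + 29·0.21 + 7·0.15
 = 10.75 + 6.29 + 6.6 + 6.09 + 1.05
 = 30.78
Net = 30.78 - 2 = 28.78

28.78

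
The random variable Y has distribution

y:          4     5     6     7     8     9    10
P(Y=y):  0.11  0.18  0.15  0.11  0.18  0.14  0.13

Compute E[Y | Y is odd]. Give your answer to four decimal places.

6.8140

P(Y is odd) = 0.18 + 0.11 + 0.14 = 0.43.
E[Y | Y is odd] = [5·0.18 + 7·0.11 + 9·0.14] / 0.43
 = 2.93 / 0.43
 = 293/43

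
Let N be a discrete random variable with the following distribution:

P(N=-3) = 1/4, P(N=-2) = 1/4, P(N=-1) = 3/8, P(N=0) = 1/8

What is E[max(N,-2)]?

E[max(N,-2)] = Σ max(n,-2)·P(N=n)
 = (-2)·1/4 + (-2)·1/4 + (-1)·3/8 + 0·1/8
 = (-1/2) + (-1/2) + (-3/8) + 0
 = -11/8

-1.375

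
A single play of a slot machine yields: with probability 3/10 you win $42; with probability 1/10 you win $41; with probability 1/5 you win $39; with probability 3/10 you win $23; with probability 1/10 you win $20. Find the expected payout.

33.4

E[payout] = 42·3/10 + 41·1/10 + 39·1/5 + 23·3/10 + 20·1/10
 = 63/5 + 41/10 + 39/5 + 69/10 + 2
 = 167/5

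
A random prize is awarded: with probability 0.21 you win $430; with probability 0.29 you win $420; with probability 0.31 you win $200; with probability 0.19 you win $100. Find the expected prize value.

E[payout] = 430·0.21 + 420·0.29 + 200·0.31 + 100·0.19
 = 90.3 + 121.8 + 62 + 19
 = 293.1

293.1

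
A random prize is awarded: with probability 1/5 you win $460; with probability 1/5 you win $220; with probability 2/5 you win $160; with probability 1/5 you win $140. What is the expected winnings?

E[payout] = 460·1/5 + 220·1/5 + 160·2/5 + 140·1/5
 = 92 + 44 + 64 + 28
 = 228

228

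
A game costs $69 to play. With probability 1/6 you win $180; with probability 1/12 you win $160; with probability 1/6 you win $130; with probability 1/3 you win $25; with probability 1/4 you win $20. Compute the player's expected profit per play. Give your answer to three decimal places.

E[payout] = 180·1/6 + 160·1/12 + 130·1/6 + 25·1/3 + 20·1/4
 = 30 + 40/3 + 65/3 + 25/3 + 5
 = 235/3
Net = 235/3 - 69 = 28/3

9.333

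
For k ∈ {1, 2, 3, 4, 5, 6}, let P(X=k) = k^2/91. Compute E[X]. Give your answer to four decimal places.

E[X] = Σ x·P(X=x)
 = 1·1/91 + 2·4/91 + 3·9/91 + 4·16/91 + 5·25/91 + 6·36/91
 = 1/91 + 8/91 + 27/91 + 64/91 + 125/91 + 216/91
 = 63/13

4.8462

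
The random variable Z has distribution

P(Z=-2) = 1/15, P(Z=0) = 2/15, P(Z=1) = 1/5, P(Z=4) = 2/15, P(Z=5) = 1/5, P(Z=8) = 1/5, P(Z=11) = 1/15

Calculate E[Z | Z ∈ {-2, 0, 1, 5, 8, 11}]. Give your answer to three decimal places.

3.923

P(Z ∈ {-2, 0, 1, 5, 8, 11}) = 1/15 + 2/15 + 1/5 + 1/5 + 1/5 + 1/15 = 13/15.
E[Z | Z ∈ {-2, 0, 1, 5, 8, 11}] = [(-2)·1/15 + 0·2/15 + 1·1/5 + 5·1/5 + 8·1/5 + 11·1/15] / (13/15)
 = 17/5 / (13/15)
 = 51/13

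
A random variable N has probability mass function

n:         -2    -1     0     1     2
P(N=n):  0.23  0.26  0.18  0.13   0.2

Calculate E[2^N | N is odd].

1

P(N is odd) = 0.26 + 0.13 = 0.39.
E[2^N | N is odd] = [0.5·0.26 + 2·0.13] / 0.39
 = 0.39 / 0.39
 = 1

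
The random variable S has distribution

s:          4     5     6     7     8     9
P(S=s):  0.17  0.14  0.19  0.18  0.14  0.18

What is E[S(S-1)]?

E[S(S-1)] = Σ s(s-1)·P(S=s)
 = 12·0.17 + 20·0.14 + 30·0.19 + 42·0.18 + 56·0.14 + 72·0.18
 = 2.04 + 2.8 + 5.7 + 7.56 + 7.84 + 12.96
 = 38.9

38.9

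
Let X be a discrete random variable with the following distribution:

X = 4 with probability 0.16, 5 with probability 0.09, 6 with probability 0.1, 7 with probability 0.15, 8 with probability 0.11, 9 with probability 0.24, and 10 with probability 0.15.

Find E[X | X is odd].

P(X is odd) = 0.09 + 0.15 + 0.24 = 0.48.
E[X | X is odd] = [5·0.09 + 7·0.15 + 9·0.24] / 0.48
 = 3.66 / 0.48
 = 61/8

7.625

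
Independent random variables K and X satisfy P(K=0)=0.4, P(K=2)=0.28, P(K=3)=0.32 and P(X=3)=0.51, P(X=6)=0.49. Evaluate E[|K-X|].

2.95

E[|K-X|] = Σ_k Σ_x |k-x| · P(K=k)P(X=x)
 = 3·0.204 + 6·0.196 + 1·0.1428 + 4·0.1372 + 0·0.1632 + 3·0.1568
 = 0.612 + 1.176 + 0.1428 + 0.5488 + 0 + 0.4704
 = 2.95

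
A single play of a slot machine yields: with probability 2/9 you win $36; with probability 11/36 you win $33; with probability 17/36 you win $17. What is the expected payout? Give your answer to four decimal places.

E[payout] = 36·2/9 + 33·11/36 + 17·17/36
 = 8 + 121/12 + 289/36
 = 235/9

26.1111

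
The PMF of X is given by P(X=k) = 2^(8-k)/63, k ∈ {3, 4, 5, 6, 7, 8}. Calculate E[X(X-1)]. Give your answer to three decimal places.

E[X(X-1)] = Σ x(x-1)·P(X=x)
 = 6·32/63 + 12·16/63 + 20·8/63 + 30·4/63 + 42·2/63 + 56·1/63
 = 64/21 + 64/21 + 160/63 + 40/21 + 4/3 + 8/9
 = 268/21

12.762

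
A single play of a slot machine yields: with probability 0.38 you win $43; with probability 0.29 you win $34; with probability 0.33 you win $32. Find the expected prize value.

E[payout] = 43·0.38 + 34·0.29 + 32·0.33
 = 16.34 + 9.86 + 10.56
 = 36.76

36.76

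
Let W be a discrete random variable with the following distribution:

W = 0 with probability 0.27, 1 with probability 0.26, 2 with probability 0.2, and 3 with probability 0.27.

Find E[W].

1.47

E[W] = Σ w·P(W=w)
 = 0·0.27 + 1·0.26 + 2·0.2 + 3·0.27
 = 0 + 0.26 + 0.4 + 0.81
 = 1.47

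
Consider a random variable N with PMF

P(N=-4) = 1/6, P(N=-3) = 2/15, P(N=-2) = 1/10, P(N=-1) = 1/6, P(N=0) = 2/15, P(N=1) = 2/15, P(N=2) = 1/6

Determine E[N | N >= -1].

0.5

P(N >= -1) = 1/6 + 2/15 + 2/15 + 1/6 = 3/5.
E[N | N >= -1] = [(-1)·1/6 + 0·2/15 + 1·2/15 + 2·1/6] / (3/5)
 = 3/10 / (3/5)
 = 1/2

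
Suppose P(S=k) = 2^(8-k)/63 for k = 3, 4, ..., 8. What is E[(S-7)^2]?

E[(S-7)^2] = Σ (s-7)^2·P(S=s)
 = 16·32/63 + 9·16/63 + 4·8/63 + 1·4/63 + 0·2/63 + 1·1/63
 = 512/63 + 16/7 + 32/63 + 4/63 + 0 + 1/63
 = 11

11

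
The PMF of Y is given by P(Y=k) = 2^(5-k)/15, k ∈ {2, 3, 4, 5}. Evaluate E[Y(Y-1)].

5.6

E[Y(Y-1)] = Σ y(y-1)·P(Y=y)
 = 2·8/15 + 6·4/15 + 12·2/15 + 20·1/15
 = 16/15 + 8/5 + 8/5 + 4/3
 = 28/5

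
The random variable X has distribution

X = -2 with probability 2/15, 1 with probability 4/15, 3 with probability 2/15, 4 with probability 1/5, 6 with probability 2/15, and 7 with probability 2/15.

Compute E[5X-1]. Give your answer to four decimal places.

13.6667

E[5X-1] = Σ (5x-1)·P(X=x)
 = (-11)·2/15 + 4·4/15 + 14·2/15 + 19·1/5 + 29·2/15 + 34·2/15
 = (-22/15) + 16/15 + 28/15 + 19/5 + 58/15 + 68/15
 = 41/3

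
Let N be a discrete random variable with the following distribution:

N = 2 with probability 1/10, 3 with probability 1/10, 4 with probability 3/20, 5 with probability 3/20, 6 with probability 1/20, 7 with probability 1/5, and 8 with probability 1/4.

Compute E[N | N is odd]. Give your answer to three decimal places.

5.444

P(N is odd) = 1/10 + 3/20 + 1/5 = 9/20.
E[N | N is odd] = [3·1/10 + 5·3/20 + 7·1/5] / (9/20)
 = 49/20 / (9/20)
 = 49/9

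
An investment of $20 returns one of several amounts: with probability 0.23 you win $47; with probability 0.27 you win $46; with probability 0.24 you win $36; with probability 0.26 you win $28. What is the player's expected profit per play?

E[payout] = 47·0.23 + 46·0.27 + 36·0.24 + 28·0.26
 = 10.81 + 12.42 + 8.64 + 7.28
 = 39.15
Net = 39.15 - 20 = 19.15

19.15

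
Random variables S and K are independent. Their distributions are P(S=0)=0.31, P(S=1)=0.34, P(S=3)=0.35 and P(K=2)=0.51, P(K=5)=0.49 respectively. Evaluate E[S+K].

4.86

E[S+K] = Σ_s Σ_k (s+k) · P(S=s)P(K=k)
 = 2·0.1581 + 5·0.1519 + 3·0.1734 + 6·0.1666 + 5·0.1785 + 8·0.1715
 = 0.3162 + 0.7595 + 0.5202 + 0.9996 + 0.8925 + 1.372
 = 4.86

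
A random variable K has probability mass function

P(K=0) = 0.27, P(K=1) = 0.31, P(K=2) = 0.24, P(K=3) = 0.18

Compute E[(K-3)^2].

3.91

E[(K-3)^2] = Σ (k-3)^2·P(K=k)
 = 9·0.27 + 4·0.31 + 1·0.24 + 0·0.18
 = 2.43 + 1.24 + 0.24 + 0
 = 3.91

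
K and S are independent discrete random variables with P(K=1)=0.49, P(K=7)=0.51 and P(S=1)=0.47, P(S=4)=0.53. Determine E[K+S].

E[K+S] = Σ_k Σ_s (k+s) · P(K=k)P(S=s)
 = 2·0.2303 + 5·0.2597 + 8·0.2397 + 11·0.2703
 = 0.4606 + 1.2985 + 1.9176 + 2.9733
 = 6.65

6.65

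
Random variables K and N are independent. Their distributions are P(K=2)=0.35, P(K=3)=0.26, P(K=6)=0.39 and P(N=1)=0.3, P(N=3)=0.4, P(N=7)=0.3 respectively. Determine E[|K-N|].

2.408

E[|K-N|] = Σ_k Σ_n |k-n| · P(K=k)P(N=n)
 = 1·0.105 + 1·0.14 + 5·0.105 + 2·0.078 + 0·0.104 + 4·0.078 + 5·0.117 + 3·0.156 + 1·0.117
 = 0.105 + 0.14 + 0.525 + 0.156 + 0 + 0.312 + 0.585 + 0.468 + 0.117
 = 2.408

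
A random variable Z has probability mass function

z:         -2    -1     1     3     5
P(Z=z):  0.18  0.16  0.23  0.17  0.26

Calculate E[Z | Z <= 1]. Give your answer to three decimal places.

-0.509

P(Z <= 1) = 0.18 + 0.16 + 0.23 = 0.57.
E[Z | Z <= 1] = [(-2)·0.18 + (-1)·0.16 + 1·0.23] / 0.57
 = -0.29 / 0.57
 = -29/57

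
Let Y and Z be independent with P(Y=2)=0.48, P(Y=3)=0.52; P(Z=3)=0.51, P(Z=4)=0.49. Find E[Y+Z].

E[Y+Z] = Σ_y Σ_z (y+z) · P(Y=y)P(Z=z)
 = 5·0.2448 + 6·0.2352 + 6·0.2652 + 7·0.2548
 = 1.224 + 1.4112 + 1.5912 + 1.7836
 = 6.01

6.01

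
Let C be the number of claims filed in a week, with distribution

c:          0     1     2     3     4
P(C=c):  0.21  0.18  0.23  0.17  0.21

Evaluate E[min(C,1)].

E[min(C,1)] = Σ min(c,1)·P(C=c)
 = 0·0.21 + 1·0.18 + 1·0.23 + 1·0.17 + 1·0.21
 = 0 + 0.18 + 0.23 + 0.17 + 0.21
 = 0.79

0.79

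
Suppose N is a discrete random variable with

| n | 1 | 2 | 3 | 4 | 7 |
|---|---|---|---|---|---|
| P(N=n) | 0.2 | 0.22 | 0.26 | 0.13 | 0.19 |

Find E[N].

3.27

E[N] = Σ n·P(N=n)
 = 1·0.2 + 2·0.22 + 3·0.26 + 4·0.13 + 7·0.19
 = 0.2 + 0.44 + 0.78 + 0.52 + 1.33
 = 3.27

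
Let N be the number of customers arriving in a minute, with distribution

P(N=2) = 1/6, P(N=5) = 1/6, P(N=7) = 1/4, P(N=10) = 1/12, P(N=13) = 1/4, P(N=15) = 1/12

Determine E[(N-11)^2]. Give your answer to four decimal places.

E[(N-11)^2] = Σ (n-11)^2·P(N=n)
 = 81·1/6 + 36·1/6 + 16·1/4 + 1·1/12 + 4·1/4 + 16·1/12
 = 27/2 + 6 + 4 + 1/12 + 1 + 4/3
 = 311/12

25.9167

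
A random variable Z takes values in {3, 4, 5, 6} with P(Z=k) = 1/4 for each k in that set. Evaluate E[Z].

4.5

E[Z] = Σ z·P(Z=z)
 = 3·1/4 + 4·1/4 + 5·1/4 + 6·1/4
 = 3/4 + 1 + 5/4 + 3/2
 = 9/2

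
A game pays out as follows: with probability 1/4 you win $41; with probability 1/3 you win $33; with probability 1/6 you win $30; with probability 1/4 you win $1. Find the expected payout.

E[payout] = 41·1/4 + 33·1/3 + 30·1/6 + 1·1/4
 = 41/4 + 11 + 5 + 1/4
 = 53/2

26.5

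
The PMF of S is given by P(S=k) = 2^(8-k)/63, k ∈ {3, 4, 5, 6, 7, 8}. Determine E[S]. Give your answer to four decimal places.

E[S] = Σ s·P(S=s)
 = 3·32/63 + 4·16/63 + 5·8/63 + 6·4/63 + 7·2/63 + 8·1/63
 = 32/21 + 64/63 + 40/63 + 8/21 + 2/9 + 8/63
 = 82/21

3.9048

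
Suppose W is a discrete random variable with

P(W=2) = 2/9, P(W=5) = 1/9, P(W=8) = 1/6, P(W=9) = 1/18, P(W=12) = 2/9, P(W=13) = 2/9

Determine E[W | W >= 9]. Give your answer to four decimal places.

P(W >= 9) = 1/18 + 2/9 + 2/9 = 1/2.
E[W | W >= 9] = [9·1/18 + 12·2/9 + 13·2/9] / (1/2)
 = 109/18 / (1/2)
 = 109/9

12.1111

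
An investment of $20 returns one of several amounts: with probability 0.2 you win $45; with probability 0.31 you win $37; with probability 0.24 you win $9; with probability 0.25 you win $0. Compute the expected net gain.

E[payout] = 45·0.2 + 37·0.31 + 9·0.24 + 0·0.25
 = 9 + 11.47 + 2.16 + 0
 = 22.63
Net = 22.63 - 20 = 2.63

2.63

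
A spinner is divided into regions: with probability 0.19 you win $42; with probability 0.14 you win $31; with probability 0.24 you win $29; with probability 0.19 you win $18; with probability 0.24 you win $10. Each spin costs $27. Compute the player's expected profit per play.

E[payout] = 42·0.19 + 31·0.14 + 29·0.24 + 18·0.19 + 10·0.24
 = 7.98 + 4.34 + 6.96 + 3.42 + 2.4
 = 25.1
Net = 25.1 - 27 = -1.9

-1.9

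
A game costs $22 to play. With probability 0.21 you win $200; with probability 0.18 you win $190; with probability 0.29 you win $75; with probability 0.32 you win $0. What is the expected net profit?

75.95

E[payout] = 200·0.21 + 190·0.18 + 75·0.29 + 0·0.32
 = 42 + 34.2 + 21.75 + 0
 = 97.95
Net = 97.95 - 22 = 75.95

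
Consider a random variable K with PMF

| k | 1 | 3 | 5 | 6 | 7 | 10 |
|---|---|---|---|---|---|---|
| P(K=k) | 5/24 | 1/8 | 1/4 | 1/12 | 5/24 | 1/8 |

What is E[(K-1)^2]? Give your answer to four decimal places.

24.2083

E[(K-1)^2] = Σ (k-1)^2·P(K=k)
 = 0·5/24 + 4·1/8 + 16·1/4 + 25·1/12 + 36·5/24 + 81·1/8
 = 0 + 1/2 + 4 + 25/12 + 15/2 + 81/8
 = 581/24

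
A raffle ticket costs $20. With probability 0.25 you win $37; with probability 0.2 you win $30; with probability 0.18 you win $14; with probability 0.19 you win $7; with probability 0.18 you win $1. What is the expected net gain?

-0.72

E[payout] = 37·0.25 + 30·0.2 + 14·0.18 + 7·0.19 + 1·0.18
 = 9.25 + 6 + 2.52 + 1.33 + 0.18
 = 19.28
Net = 19.28 - 20 = -0.72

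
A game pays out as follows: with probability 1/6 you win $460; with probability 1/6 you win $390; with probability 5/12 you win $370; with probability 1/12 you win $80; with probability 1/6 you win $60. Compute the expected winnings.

312.5

E[payout] = 460·1/6 + 390·1/6 + 370·5/12 + 80·1/12 + 60·1/6
 = 230/3 + 65 + 925/6 + 20/3 + 10
 = 625/2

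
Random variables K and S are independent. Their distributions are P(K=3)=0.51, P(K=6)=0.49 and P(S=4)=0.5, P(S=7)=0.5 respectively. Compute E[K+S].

9.97

E[K+S] = Σ_k Σ_s (k+s) · P(K=k)P(S=s)
 = 7·0.255 + 10·0.255 + 10·0.245 + 13·0.245
 = 1.785 + 2.55 + 2.45 + 3.185
 = 9.97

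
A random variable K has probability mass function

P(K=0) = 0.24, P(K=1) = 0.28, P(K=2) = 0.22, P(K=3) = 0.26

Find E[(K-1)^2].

1.5

E[(K-1)^2] = Σ (k-1)^2·P(K=k)
 = 1·0.24 + 0·0.28 + 1·0.22 + 4·0.26
 = 0.24 + 0 + 0.22 + 1.04
 = 1.5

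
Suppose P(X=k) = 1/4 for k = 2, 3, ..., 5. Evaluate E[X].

E[X] = Σ x·P(X=x)
 = 2·1/4 + 3·1/4 + 4·1/4 + 5·1/4
 = 1/2 + 3/4 + 1 + 5/4
 = 7/2

3.5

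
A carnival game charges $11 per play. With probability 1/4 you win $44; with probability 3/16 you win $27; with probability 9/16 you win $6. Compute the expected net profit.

E[payout] = 44·1/4 + 27·3/16 + 6·9/16
 = 11 + 81/16 + 27/8
 = 311/16
Net = 311/16 - 11 = 135/16

8.4375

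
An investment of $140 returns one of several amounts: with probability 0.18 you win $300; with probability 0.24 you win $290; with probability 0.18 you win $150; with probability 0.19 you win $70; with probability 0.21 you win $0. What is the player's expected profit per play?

23.9

E[payout] = 300·0.18 + 290·0.24 + 150·0.18 + 70·0.19 + 0·0.21
 = 54 + 69.6 + 27 + 13.3 + 0
 = 163.9
Net = 163.9 - 140 = 23.9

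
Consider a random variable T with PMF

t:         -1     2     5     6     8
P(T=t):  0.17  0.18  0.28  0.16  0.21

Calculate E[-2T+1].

E[-2T+1] = Σ (-2t+1)·P(T=t)
 = 3·0.17 + (-3)·0.18 + (-9)·0.28 + (-11)·0.16 + (-15)·0.21
 = 0.51 + (-0.54) + (-2.52) + (-1.76) + (-3.15)
 = -7.46

-7.46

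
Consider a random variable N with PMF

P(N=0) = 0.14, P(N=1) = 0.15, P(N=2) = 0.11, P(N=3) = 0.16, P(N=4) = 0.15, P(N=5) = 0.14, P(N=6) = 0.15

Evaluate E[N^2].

13.33

E[N^2] = Σ n^2·P(N=n)
 = 0·0.14 + 1·0.15 + 4·0.11 + 9·0.16 + 16·0.15 + 25·0.14 + 36·0.15
 = 0 + 0.15 + 0.44 + 1.44 + 2.4 + 3.5 + 5.4
 = 13.33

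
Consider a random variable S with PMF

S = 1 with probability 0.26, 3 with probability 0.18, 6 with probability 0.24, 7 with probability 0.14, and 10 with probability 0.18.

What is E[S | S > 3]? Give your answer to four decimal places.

7.5357

P(S > 3) = 0.24 + 0.14 + 0.18 = 0.56.
E[S | S > 3] = [6·0.24 + 7·0.14 + 10·0.18] / 0.56
 = 4.22 / 0.56
 = 211/28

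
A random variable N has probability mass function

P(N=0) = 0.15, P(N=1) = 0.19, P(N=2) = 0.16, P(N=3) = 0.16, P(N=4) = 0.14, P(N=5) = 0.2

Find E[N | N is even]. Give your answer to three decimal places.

1.956

P(N is even) = 0.15 + 0.16 + 0.14 = 0.45.
E[N | N is even] = [0·0.15 + 2·0.16 + 4·0.14] / 0.45
 = 0.88 / 0.45
 = 88/45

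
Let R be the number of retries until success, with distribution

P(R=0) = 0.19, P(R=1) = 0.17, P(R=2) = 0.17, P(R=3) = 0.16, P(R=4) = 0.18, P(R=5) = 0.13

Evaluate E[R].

2.36

E[R] = Σ r·P(R=r)
 = 0·0.19 + 1·0.17 + 2·0.17 + 3·0.16 + 4·0.18 + 5·0.13
 = 0 + 0.17 + 0.34 + 0.48 + 0.72 + 0.65
 = 2.36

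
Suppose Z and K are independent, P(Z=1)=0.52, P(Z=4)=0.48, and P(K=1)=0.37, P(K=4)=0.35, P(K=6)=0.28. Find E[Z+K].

5.89

E[Z+K] = Σ_z Σ_k (z+k) · P(Z=z)P(K=k)
 = 2·0.1924 + 5·0.182 + 7·0.1456 + 5·0.1776 + 8·0.168 + 10·0.1344
 = 0.3848 + 0.91 + 1.0192 + 0.888 + 1.344 + 1.344
 = 5.89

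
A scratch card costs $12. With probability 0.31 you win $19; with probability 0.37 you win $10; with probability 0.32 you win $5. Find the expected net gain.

-0.81

E[payout] = 19·0.31 + 10·0.37 + 5·0.32
 = 5.89 + 3.7 + 1.6
 = 11.19
Net = 11.19 - 12 = -0.81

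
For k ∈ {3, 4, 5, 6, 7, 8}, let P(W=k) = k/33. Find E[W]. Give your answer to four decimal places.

E[W] = Σ w·P(W=w)
 = 3·1/11 + 4·4/33 + 5·5/33 + 6·2/11 + 7·7/33 + 8·8/33
 = 3/11 + 16/33 + 25/33 + 12/11 + 49/33 + 64/33
 = 199/33

6.0303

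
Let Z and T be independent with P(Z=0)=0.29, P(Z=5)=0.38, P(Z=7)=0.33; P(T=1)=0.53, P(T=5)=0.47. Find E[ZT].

12.1248

E[ZT] = Σ_z Σ_t zt · P(Z=z)P(T=t)
 = 0·0.1537 + 0·0.1363 + 5·0.2014 + 25·0.1786 + 7·0.1749 + 35·0.1551
 = 0 + 0 + 1.007 + 4.465 + 1.2243 + 5.4285
 = 12.1248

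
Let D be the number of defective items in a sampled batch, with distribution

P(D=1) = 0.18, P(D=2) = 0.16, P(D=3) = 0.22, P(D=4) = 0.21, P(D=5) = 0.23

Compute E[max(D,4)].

4.23

E[max(D,4)] = Σ max(d,4)·P(D=d)
 = 4·0.18 + 4·0.16 + 4·0.22 + 4·0.21 + 5·0.23
 = 0.72 + 0.64 + 0.88 + 0.84 + 1.15
 = 4.23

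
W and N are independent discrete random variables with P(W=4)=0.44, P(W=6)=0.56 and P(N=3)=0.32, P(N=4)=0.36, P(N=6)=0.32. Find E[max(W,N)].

5.4016

E[max(W,N)] = Σ_w Σ_n max(w,n) · P(W=w)P(N=n)
 = 4·0.1408 + 4·0.1584 + 6·0.1408 + 6·0.1792 + 6·0.2016 + 6·0.1792
 = 0.5632 + 0.6336 + 0.8448 + 1.0752 + 1.2096 + 1.0752
 = 5.4016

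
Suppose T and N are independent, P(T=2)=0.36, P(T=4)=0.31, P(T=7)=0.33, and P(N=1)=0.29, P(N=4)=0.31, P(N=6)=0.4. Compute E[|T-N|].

E[|T-N|] = Σ_t Σ_n |t-n| · P(T=t)P(N=n)
 = 1·0.1044 + 2·0.1116 + 4·0.144 + 3·0.0899 + 0·0.0961 + 2·0.124 + 6·0.0957 + 3·0.1023 + 1·0.132
 = 0.1044 + 0.2232 + 0.576 + 0.2697 + 0 + 0.248 + 0.5742 + 0.3069 + 0.132
 = 2.4344

2.4344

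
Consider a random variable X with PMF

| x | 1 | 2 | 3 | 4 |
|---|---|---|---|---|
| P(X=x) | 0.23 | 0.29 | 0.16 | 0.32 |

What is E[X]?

2.57

E[X] = Σ x·P(X=x)
 = 1·0.23 + 2·0.29 + 3·0.16 + 4·0.32
 = 0.23 + 0.58 + 0.48 + 1.28
 = 2.57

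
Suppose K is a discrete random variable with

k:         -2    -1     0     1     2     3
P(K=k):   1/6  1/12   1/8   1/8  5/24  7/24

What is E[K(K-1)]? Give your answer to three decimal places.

3.333

E[K(K-1)] = Σ k(k-1)·P(K=k)
 = 6·1/6 + 2·1/12 + 0·1/8 + 0·1/8 + 2·5/24 + 6·7/24
 = 1 + 1/6 + 0 + 0 + 5/12 + 7/4
 = 10/3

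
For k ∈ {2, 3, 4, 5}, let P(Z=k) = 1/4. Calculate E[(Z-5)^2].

E[(Z-5)^2] = Σ (z-5)^2·P(Z=z)
 = 9·1/4 + 4·1/4 + 1·1/4 + 0·1/4
 = 9/4 + 1 + 1/4 + 0
 = 7/2

3.5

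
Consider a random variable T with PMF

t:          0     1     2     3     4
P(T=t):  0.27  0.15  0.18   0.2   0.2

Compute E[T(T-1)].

3.96

E[T(T-1)] = Σ t(t-1)·P(T=t)
 = 0·0.27 + 0·0.15 + 2·0.18 + 6·0.2 + 12·0.2
 = 0 + 0 + 0.36 + 1.2 + 2.4
 = 3.96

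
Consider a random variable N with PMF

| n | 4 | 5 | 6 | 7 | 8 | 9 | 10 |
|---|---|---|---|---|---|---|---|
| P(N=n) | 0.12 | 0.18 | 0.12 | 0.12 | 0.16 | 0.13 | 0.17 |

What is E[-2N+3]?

-11.18

E[-2N+3] = Σ (-2n+3)·P(N=n)
 = (-5)·0.12 + (-7)·0.18 + (-9)·0.12 + (-11)·0.12 + (-13)·0.16 + (-15)·0.13 + (-17)·0.17
 = (-0.6) + (-1.26) + (-1.08) + (-1.32) + (-2.08) + (-1.95) + (-2.89)
 = -11.18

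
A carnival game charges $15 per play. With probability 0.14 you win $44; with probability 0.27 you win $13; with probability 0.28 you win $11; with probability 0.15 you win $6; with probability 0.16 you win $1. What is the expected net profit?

E[payout] = 44·0.14 + 13·0.27 + 11·0.28 + 6·0.15 + 1·0.16
 = 6.16 + 3.51 + 3.08 + 0.9 + 0.16
 = 13.81
Net = 13.81 - 15 = -1.19

-1.19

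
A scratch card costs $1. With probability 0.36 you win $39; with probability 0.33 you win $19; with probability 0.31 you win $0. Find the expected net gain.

19.31

E[payout] = 39·0.36 + 19·0.33 + 0·0.31
 = 14.04 + 6.27 + 0
 = 20.31
Net = 20.31 - 1 = 19.31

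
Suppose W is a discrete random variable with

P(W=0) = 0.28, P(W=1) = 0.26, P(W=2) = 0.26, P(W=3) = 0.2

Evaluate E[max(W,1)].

1.66

E[max(W,1)] = Σ max(w,1)·P(W=w)
 = 1·0.28 + 1·0.26 + 2·0.26 + 3·0.2
 = 0.28 + 0.26 + 0.52 + 0.6
 = 1.66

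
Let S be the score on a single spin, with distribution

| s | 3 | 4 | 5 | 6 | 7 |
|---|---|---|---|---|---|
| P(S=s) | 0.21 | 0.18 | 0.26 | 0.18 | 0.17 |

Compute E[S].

4.92

E[S] = Σ s·P(S=s)
 = 3·0.21 + 4·0.18 + 5·0.26 + 6·0.18 + 7·0.17
 = 0.63 + 0.72 + 1.3 + 1.08 + 1.19
 = 4.92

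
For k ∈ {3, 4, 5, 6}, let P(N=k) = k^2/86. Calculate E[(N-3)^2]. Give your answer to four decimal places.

5.1163

E[(N-3)^2] = Σ (n-3)^2·P(N=n)
 = 0·9/86 + 1·8/43 + 4·25/86 + 9·18/43
 = 0 + 8/43 + 50/43 + 162/43
 = 220/43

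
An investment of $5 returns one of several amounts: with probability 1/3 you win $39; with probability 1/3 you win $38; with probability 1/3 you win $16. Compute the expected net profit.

E[payout] = 39·1/3 + 38·1/3 + 16·1/3
 = 13 + 38/3 + 16/3
 = 31
Net = 31 - 5 = 26

26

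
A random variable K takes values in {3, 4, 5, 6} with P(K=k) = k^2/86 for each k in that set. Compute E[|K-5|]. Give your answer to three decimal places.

E[|K-5|] = Σ |k-5|·P(K=k)
 = 2·9/86 + 1·8/43 + 0·25/86 + 1·18/43
 = 9/43 + 8/43 + 0 + 18/43
 = 35/43

0.814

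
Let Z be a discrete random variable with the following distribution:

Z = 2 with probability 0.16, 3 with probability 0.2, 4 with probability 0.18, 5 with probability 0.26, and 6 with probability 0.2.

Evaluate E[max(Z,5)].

E[max(Z,5)] = Σ max(z,5)·P(Z=z)
 = 5·0.16 + 5·0.2 + 5·0.18 + 5·0.26 + 6·0.2
 = 0.8 + 1 + 0.9 + 1.3 + 1.2
 = 5.2

5.2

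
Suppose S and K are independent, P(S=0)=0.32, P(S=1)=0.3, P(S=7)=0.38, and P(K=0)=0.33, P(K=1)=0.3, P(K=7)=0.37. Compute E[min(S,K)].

E[min(S,K)] = Σ_s Σ_k min(s,k) · P(S=s)P(K=k)
 = 0·0.1056 + 0·0.096 + 0·0.1184 + 0·0.099 + 1·0.09 + 1·0.111 + 0·0.1254 + 1·0.114 + 7·0.1406
 = 0 + 0 + 0 + 0 + 0.09 + 0.111 + 0 + 0.114 + 0.9842
 = 1.2992

1.2992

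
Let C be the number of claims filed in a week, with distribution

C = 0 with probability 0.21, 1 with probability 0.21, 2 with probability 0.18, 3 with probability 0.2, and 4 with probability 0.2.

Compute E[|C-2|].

E[|C-2|] = Σ |c-2|·P(C=c)
 = 2·0.21 + 1·0.21 + 0·0.18 + 1·0.2 + 2·0.2
 = 0.42 + 0.21 + 0 + 0.2 + 0.4
 = 1.23

1.23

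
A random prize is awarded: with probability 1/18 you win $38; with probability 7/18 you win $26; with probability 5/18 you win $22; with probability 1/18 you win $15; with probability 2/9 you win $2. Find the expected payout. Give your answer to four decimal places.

E[payout] = 38·1/18 + 26·7/18 + 22·5/18 + 15·1/18 + 2·2/9
 = 19/9 + 91/9 + 55/9 + 5/6 + 4/9
 = 353/18

19.6111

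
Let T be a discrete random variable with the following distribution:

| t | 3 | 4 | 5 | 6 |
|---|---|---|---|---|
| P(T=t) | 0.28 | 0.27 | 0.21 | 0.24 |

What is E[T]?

4.41

E[T] = Σ t·P(T=t)
 = 3·0.28 + 4·0.27 + 5·0.21 + 6·0.24
 = 0.84 + 1.08 + 1.05 + 1.44
 = 4.41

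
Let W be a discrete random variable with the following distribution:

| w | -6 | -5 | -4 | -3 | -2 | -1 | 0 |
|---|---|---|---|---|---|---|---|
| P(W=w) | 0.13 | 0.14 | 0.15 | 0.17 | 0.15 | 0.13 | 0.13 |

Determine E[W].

-3.02

E[W] = Σ w·P(W=w)
 = (-6)·0.13 + (-5)·0.14 + (-4)·0.15 + (-3)·0.17 + (-2)·0.15 + (-1)·0.13 + 0·0.13
 = (-0.78) + (-0.7) + (-0.6) + (-0.51) + (-0.3) + (-0.13) + 0
 = -3.02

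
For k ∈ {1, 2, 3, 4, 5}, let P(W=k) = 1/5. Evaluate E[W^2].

11

E[W^2] = Σ w^2·P(W=w)
 = 1·1/5 + 4·1/5 + 9·1/5 + 16·1/5 + 25·1/5
 = 1/5 + 4/5 + 9/5 + 16/5 + 5
 = 11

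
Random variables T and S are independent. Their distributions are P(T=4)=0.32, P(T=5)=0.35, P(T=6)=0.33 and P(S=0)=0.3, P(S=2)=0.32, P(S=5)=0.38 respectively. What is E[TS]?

E[TS] = Σ_t Σ_s ts · P(T=t)P(S=s)
 = 0·0.096 + 8·0.1024 + 20·0.1216 + 0·0.105 + 10·0.112 + 25·0.133 + 0·0.099 + 12·0.1056 + 30·0.1254
 = 0 + 0.8192 + 2.432 + 0 + 1.12 + 3.325 + 0 + 1.2672 + 3.762
 = 12.7254

12.7254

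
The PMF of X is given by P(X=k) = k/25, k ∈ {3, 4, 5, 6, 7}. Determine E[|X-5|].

1.2

E[|X-5|] = Σ |x-5|·P(X=x)
 = 2·3/25 + 1·4/25 + 0·1/5 + 1·6/25 + 2·7/25
 = 6/25 + 4/25 + 0 + 6/25 + 14/25
 = 6/5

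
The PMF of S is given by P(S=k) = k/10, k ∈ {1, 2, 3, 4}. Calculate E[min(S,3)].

E[min(S,3)] = Σ min(s,3)·P(S=s)
 = 1·1/10 + 2·1/5 + 3·3/10 + 3·2/5
 = 1/10 + 2/5 + 9/10 + 6/5
 = 13/5

2.6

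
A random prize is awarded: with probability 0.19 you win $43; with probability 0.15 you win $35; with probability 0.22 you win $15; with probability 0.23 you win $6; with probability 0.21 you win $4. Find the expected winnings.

E[payout] = 43·0.19 + 35·0.15 + 15·0.22 + 6·0.23 + 4·0.21
 = 8.17 + 5.25 + 3.3 + 1.38 + 0.84
 = 18.94

18.94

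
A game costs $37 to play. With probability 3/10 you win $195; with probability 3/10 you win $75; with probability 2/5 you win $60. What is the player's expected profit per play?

E[payout] = 195·3/10 + 75·3/10 + 60·2/5
 = 117/2 + 45/2 + 24
 = 105
Net = 105 - 37 = 68

68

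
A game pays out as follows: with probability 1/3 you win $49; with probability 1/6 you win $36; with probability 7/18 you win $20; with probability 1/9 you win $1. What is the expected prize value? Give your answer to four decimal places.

30.2222

E[payout] = 49·1/3 + 36·1/6 + 20·7/18 + 1·1/9
 = 49/3 + 6 + 70/9 + 1/9
 = 272/9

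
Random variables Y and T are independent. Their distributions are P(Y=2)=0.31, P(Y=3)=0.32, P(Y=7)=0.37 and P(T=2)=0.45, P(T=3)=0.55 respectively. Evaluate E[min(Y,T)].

E[min(Y,T)] = Σ_y Σ_t min(y,t) · P(Y=y)P(T=t)
 = 2·0.1395 + 2·0.1705 + 2·0.144 + 3·0.176 + 2·0.1665 + 3·0.2035
 = 0.279 + 0.341 + 0.288 + 0.528 + 0.333 + 0.6105
 = 2.3795

2.3795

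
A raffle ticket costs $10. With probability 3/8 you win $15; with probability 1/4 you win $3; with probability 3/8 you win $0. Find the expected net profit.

-3.625

E[payout] = 15·3/8 + 3·1/4 + 0·3/8
 = 45/8 + 3/4 + 0
 = 51/8
Net = 51/8 - 10 = -29/8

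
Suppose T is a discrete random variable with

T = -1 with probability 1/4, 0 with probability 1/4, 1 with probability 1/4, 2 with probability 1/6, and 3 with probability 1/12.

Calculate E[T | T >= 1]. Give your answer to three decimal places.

P(T >= 1) = 1/4 + 1/6 + 1/12 = 1/2.
E[T | T >= 1] = [1·1/4 + 2·1/6 + 3·1/12] / (1/2)
 = 5/6 / (1/2)
 = 5/3

1.667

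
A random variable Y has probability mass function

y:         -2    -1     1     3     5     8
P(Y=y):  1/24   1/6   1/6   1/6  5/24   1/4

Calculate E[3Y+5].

15.375

E[3Y+5] = Σ (3y+5)·P(Y=y)
 = (-1)·1/24 + 2·1/6 + 8·1/6 + 14·1/6 + 20·5/24 + 29·1/4
 = (-1/24) + 1/3 + 4/3 + 7/3 + 25/6 + 29/4
 = 123/8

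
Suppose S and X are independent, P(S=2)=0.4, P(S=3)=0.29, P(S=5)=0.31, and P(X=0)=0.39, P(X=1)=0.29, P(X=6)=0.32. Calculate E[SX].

E[SX] = Σ_s Σ_x sx · P(S=s)P(X=x)
 = 0·0.156 + 2·0.116 + 12·0.128 + 0·0.1131 + 3·0.0841 + 18·0.0928 + 0·0.1209 + 5·0.0899 + 30·0.0992
 = 0 + 0.232 + 1.536 + 0 + 0.2523 + 1.6704 + 0 + 0.4495 + 2.976
 = 7.1162

7.1162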